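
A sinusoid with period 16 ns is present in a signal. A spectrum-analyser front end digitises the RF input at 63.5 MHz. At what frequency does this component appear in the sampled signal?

1 MHz

T = 16 ns → f = 1/T = 62.5 MHz.
62.5 MHz > fs/2 = 31.75 MHz, folds to fs − 62.5 MHz = 1 MHz.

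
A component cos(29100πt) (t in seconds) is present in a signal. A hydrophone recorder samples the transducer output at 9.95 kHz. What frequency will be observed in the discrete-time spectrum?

ω = 29100π rad/s → f = ω/(2π) = 14550 Hz = 14.55 kHz.
14.55 kHz mod fs = 4.6 kHz.
4.6 kHz ≤ fs/2 = 4.975 kHz, appears at 4.6 kHz.

4.6 kHz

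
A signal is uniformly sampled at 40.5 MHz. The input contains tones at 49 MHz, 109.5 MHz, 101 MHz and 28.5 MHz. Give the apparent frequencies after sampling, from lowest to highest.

fs/2 = 20.25 MHz.
49 MHz mod fs = 8.5 MHz.
8.5 MHz ≤ fs/2 = 20.25 MHz, appears at 8.5 MHz.
109.5 MHz mod fs = 28.5 MHz.
28.5 MHz > fs/2 = 20.25 MHz, folds to fs − 28.5 MHz = 12 MHz.
101 MHz mod fs = 20 MHz.
20 MHz ≤ fs/2 = 20.25 MHz, appears at 20 MHz.
28.5 MHz > fs/2 = 20.25 MHz, folds to fs − 28.5 MHz = 12 MHz.
Distinct values: {8.5 MHz, 12 MHz, 20 MHz}.

8.5 MHz, 12 MHz, 20 MHz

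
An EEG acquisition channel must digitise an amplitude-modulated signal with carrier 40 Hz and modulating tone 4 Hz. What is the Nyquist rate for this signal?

88 Hz

AM sidebands sit at fc ± fm = 36 Hz and 44 Hz.
Highest-frequency component: 44 Hz.
Nyquist rate = 2 × 44 Hz = 88 Hz.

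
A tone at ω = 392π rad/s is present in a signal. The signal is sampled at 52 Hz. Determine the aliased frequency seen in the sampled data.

12 Hz

ω = 392π rad/s → f = ω/(2π) = 196 Hz.
196 Hz mod fs = 40 Hz.
40 Hz > fs/2 = 26 Hz, folds to fs − 40 Hz = 12 Hz.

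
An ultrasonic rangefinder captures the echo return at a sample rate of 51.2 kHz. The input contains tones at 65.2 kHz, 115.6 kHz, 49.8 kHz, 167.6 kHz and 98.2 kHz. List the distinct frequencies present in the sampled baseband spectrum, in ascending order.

1.4 kHz, 4.2 kHz, 13.2 kHz, 14 kHz

fs/2 = 25.6 kHz.
65.2 kHz mod fs = 14 kHz.
14 kHz ≤ fs/2 = 25.6 kHz, appears at 14 kHz.
115.6 kHz mod fs = 13.2 kHz.
13.2 kHz ≤ fs/2 = 25.6 kHz, appears at 13.2 kHz.
49.8 kHz > fs/2 = 25.6 kHz, folds to fs − 49.8 kHz = 1.4 kHz.
167.6 kHz mod fs = 14 kHz.
14 kHz ≤ fs/2 = 25.6 kHz, appears at 14 kHz.
98.2 kHz mod fs = 47 kHz.
47 kHz > fs/2 = 25.6 kHz, folds to fs − 47 kHz = 4.2 kHz.
Distinct values: {1.4 kHz, 4.2 kHz, 13.2 kHz, 14 kHz}.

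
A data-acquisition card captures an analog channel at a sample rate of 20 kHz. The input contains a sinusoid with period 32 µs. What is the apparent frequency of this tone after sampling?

T = 32 µs → f = 1/T = 31.25 kHz.
31.25 kHz mod fs = 11.25 kHz.
11.25 kHz > fs/2 = 10 kHz, folds to fs − 11.25 kHz = 8.75 kHz.

8.75 kHz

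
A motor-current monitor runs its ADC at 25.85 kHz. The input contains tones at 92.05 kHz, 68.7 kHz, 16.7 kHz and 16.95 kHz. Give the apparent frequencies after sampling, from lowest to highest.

8.85 kHz, 8.9 kHz, 9.15 kHz, 11.35 kHz

fs/2 = 12.925 kHz.
92.05 kHz mod fs = 14.5 kHz.
14.5 kHz > fs/2 = 12.925 kHz, folds to fs − 14.5 kHz = 11.35 kHz.
68.7 kHz mod fs = 17 kHz.
17 kHz > fs/2 = 12.925 kHz, folds to fs − 17 kHz = 8.85 kHz.
16.7 kHz > fs/2 = 12.925 kHz, folds to fs − 16.7 kHz = 9.15 kHz.
16.95 kHz > fs/2 = 12.925 kHz, folds to fs − 16.95 kHz = 8.9 kHz.
Distinct values: {8.85 kHz, 8.9 kHz, 9.15 kHz, 11.35 kHz}.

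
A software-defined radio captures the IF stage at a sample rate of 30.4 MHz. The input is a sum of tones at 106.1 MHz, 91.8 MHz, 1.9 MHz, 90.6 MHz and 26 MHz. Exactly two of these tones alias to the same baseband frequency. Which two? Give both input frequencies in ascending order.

90.6 MHz, 91.8 MHz

fs/2 = 15.2 MHz.
106.1 MHz mod fs = 14.9 MHz.
14.9 MHz ≤ fs/2 = 15.2 MHz, appears at 14.9 MHz.
91.8 MHz mod fs = 0.6 MHz.
0.6 MHz ≤ fs/2 = 15.2 MHz, appears at 0.6 MHz.
1.9 MHz ≤ fs/2 = 15.2 MHz, passes unchanged.
90.6 MHz mod fs = 29.8 MHz.
29.8 MHz > fs/2 = 15.2 MHz, folds to fs − 29.8 MHz = 0.6 MHz.
26 MHz > fs/2 = 15.2 MHz, folds to fs − 26 MHz = 4.4 MHz.
90.6 MHz and 91.8 MHz both map to 0.6 MHz.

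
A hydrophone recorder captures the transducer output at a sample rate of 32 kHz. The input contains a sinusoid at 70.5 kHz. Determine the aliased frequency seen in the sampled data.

70.5 kHz mod fs = 6.5 kHz.
6.5 kHz ≤ fs/2 = 16 kHz, appears at 6.5 kHz.

6.5 kHz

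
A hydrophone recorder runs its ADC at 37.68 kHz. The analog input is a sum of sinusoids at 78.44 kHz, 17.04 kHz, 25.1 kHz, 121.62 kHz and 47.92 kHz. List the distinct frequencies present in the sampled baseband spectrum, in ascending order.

fs/2 = 18.84 kHz.
78.44 kHz mod fs = 3.08 kHz.
3.08 kHz ≤ fs/2 = 18.84 kHz, appears at 3.08 kHz.
17.04 kHz ≤ fs/2 = 18.84 kHz, passes unchanged.
25.1 kHz > fs/2 = 18.84 kHz, folds to fs − 25.1 kHz = 12.58 kHz.
121.62 kHz mod fs = 8.58 kHz.
8.58 kHz ≤ fs/2 = 18.84 kHz, appears at 8.58 kHz.
47.92 kHz mod fs = 10.24 kHz.
10.24 kHz ≤ fs/2 = 18.84 kHz, appears at 10.24 kHz.
Distinct values: {3.08 kHz, 8.58 kHz, 10.24 kHz, 12.58 kHz, 17.04 kHz}.

3.08 kHz, 8.58 kHz, 10.24 kHz, 12.58 kHz, 17.04 kHz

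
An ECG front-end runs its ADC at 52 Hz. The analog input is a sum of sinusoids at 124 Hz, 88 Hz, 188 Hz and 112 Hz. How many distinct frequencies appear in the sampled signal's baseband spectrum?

fs/2 = 26 Hz.
124 Hz mod fs = 20 Hz.
20 Hz ≤ fs/2 = 26 Hz, appears at 20 Hz.
88 Hz mod fs = 36 Hz.
36 Hz > fs/2 = 26 Hz, folds to fs − 36 Hz = 16 Hz.
188 Hz mod fs = 32 Hz.
32 Hz > fs/2 = 26 Hz, folds to fs − 32 Hz = 20 Hz.
112 Hz mod fs = 8 Hz.
8 Hz ≤ fs/2 = 26 Hz, appears at 8 Hz.
Distinct values: {8 Hz, 16 Hz, 20 Hz} → 3.

3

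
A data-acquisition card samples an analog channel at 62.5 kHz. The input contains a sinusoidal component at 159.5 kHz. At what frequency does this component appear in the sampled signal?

159.5 kHz mod fs = 34.5 kHz.
34.5 kHz > fs/2 = 31.25 kHz, folds to fs − 34.5 kHz = 28 kHz.

28 kHz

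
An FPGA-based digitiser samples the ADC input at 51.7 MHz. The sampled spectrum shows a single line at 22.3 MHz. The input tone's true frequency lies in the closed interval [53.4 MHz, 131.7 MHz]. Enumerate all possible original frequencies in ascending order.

Frequencies that alias to 22.3 MHz are k·fs ± 22.3 MHz for integer k ≥ 0.
k=0: 22.3 MHz.
k=1: 29.4 MHz, 74 MHz.
k=2: 81.1 MHz, 125.7 MHz.
k=3: 132.8 MHz, 177.4 MHz.
Within [53.4 MHz, 131.7 MHz]: 74 MHz, 81.1 MHz, 125.7 MHz.

74 MHz, 81.1 MHz, 125.7 MHz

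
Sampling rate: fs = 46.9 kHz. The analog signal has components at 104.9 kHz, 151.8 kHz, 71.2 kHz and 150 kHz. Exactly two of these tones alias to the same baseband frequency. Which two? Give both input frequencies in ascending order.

fs/2 = 23.45 kHz.
104.9 kHz mod fs = 11.1 kHz.
11.1 kHz ≤ fs/2 = 23.45 kHz, appears at 11.1 kHz.
151.8 kHz mod fs = 11.1 kHz.
11.1 kHz ≤ fs/2 = 23.45 kHz, appears at 11.1 kHz.
71.2 kHz mod fs = 24.3 kHz.
24.3 kHz > fs/2 = 23.45 kHz, folds to fs − 24.3 kHz = 22.6 kHz.
150 kHz mod fs = 9.3 kHz.
9.3 kHz ≤ fs/2 = 23.45 kHz, appears at 9.3 kHz.
104.9 kHz and 151.8 kHz both map to 11.1 kHz.

104.9 kHz, 151.8 kHz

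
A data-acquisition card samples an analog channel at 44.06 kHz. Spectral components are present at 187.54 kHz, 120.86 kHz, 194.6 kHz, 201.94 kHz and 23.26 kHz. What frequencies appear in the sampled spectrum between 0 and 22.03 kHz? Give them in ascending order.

11.3 kHz, 11.32 kHz, 18.36 kHz, 20.8 kHz

fs/2 = 22.03 kHz.
187.54 kHz mod fs = 11.3 kHz.
11.3 kHz ≤ fs/2 = 22.03 kHz, appears at 11.3 kHz.
120.86 kHz mod fs = 32.74 kHz.
32.74 kHz > fs/2 = 22.03 kHz, folds to fs − 32.74 kHz = 11.32 kHz.
194.6 kHz mod fs = 18.36 kHz.
18.36 kHz ≤ fs/2 = 22.03 kHz, appears at 18.36 kHz.
201.94 kHz mod fs = 25.7 kHz.
25.7 kHz > fs/2 = 22.03 kHz, folds to fs − 25.7 kHz = 18.36 kHz.
23.26 kHz > fs/2 = 22.03 kHz, folds to fs − 23.26 kHz = 20.8 kHz.
Distinct values: {11.3 kHz, 11.32 kHz, 18.36 kHz, 20.8 kHz}.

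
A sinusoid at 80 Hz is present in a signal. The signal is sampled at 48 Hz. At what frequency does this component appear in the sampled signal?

16 Hz

80 Hz mod fs = 32 Hz.
32 Hz > fs/2 = 24 Hz, folds to fs − 32 Hz = 16 Hz.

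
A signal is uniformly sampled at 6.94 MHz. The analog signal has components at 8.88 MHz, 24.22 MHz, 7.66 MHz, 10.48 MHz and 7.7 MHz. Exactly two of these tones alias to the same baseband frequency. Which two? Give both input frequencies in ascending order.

fs/2 = 3.47 MHz.
8.88 MHz mod fs = 1.94 MHz.
1.94 MHz ≤ fs/2 = 3.47 MHz, appears at 1.94 MHz.
24.22 MHz mod fs = 3.4 MHz.
3.4 MHz ≤ fs/2 = 3.47 MHz, appears at 3.4 MHz.
7.66 MHz mod fs = 0.72 MHz.
0.72 MHz ≤ fs/2 = 3.47 MHz, appears at 0.72 MHz.
10.48 MHz mod fs = 3.54 MHz.
3.54 MHz > fs/2 = 3.47 MHz, folds to fs − 3.54 MHz = 3.4 MHz.
7.7 MHz mod fs = 0.76 MHz.
0.76 MHz ≤ fs/2 = 3.47 MHz, appears at 0.76 MHz.
10.48 MHz and 24.22 MHz both map to 3.4 MHz.

10.48 MHz, 24.22 MHz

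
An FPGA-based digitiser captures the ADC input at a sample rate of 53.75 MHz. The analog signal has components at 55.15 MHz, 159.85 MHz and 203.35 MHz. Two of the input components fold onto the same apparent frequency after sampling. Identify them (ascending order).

55.15 MHz, 159.85 MHz

fs/2 = 26.875 MHz.
55.15 MHz mod fs = 1.4 MHz.
1.4 MHz ≤ fs/2 = 26.875 MHz, appears at 1.4 MHz.
159.85 MHz mod fs = 52.35 MHz.
52.35 MHz > fs/2 = 26.875 MHz, folds to fs − 52.35 MHz = 1.4 MHz.
203.35 MHz mod fs = 42.1 MHz.
42.1 MHz > fs/2 = 26.875 MHz, folds to fs − 42.1 MHz = 11.65 MHz.
55.15 MHz and 159.85 MHz both map to 1.4 MHz.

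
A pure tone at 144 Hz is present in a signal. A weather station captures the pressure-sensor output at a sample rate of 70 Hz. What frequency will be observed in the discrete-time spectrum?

144 Hz mod fs = 4 Hz.
4 Hz ≤ fs/2 = 35 Hz, appears at 4 Hz.

4 Hz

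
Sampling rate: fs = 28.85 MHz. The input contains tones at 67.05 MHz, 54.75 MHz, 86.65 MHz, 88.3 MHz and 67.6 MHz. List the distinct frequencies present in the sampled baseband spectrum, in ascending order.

fs/2 = 14.425 MHz.
67.05 MHz mod fs = 9.35 MHz.
9.35 MHz ≤ fs/2 = 14.425 MHz, appears at 9.35 MHz.
54.75 MHz mod fs = 25.9 MHz.
25.9 MHz > fs/2 = 14.425 MHz, folds to fs − 25.9 MHz = 2.95 MHz.
86.65 MHz mod fs = 0.1 MHz.
0.1 MHz ≤ fs/2 = 14.425 MHz, appears at 0.1 MHz.
88.3 MHz mod fs = 1.75 MHz.
1.75 MHz ≤ fs/2 = 14.425 MHz, appears at 1.75 MHz.
67.6 MHz mod fs = 9.9 MHz.
9.9 MHz ≤ fs/2 = 14.425 MHz, appears at 9.9 MHz.
Distinct values: {0.1 MHz, 1.75 MHz, 2.95 MHz, 9.35 MHz, 9.9 MHz}.

0.1 MHz, 1.75 MHz, 2.95 MHz, 9.35 MHz, 9.9 MHz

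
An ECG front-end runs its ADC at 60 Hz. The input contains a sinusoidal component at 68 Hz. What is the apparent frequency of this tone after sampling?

8 Hz

68 Hz mod fs = 8 Hz.
8 Hz ≤ fs/2 = 30 Hz, appears at 8 Hz.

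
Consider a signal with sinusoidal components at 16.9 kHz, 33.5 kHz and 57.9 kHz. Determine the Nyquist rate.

115.8 kHz

Highest-frequency component: 57.9 kHz.
Nyquist rate = 2 × 57.9 kHz = 115.8 kHz.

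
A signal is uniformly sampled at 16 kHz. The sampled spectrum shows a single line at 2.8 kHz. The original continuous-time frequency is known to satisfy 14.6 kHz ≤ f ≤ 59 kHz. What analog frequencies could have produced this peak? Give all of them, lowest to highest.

Frequencies that alias to 2.8 kHz are k·fs ± 2.8 kHz for integer k ≥ 0.
k=0: 2.8 kHz.
k=1: 13.2 kHz, 18.8 kHz.
k=2: 29.2 kHz, 34.8 kHz.
k=3: 45.2 kHz, 50.8 kHz.
k=4: 61.2 kHz, 66.8 kHz.
Within [14.6 kHz, 59 kHz]: 18.8 kHz, 29.2 kHz, 34.8 kHz, 45.2 kHz, 50.8 kHz.

18.8 kHz, 29.2 kHz, 34.8 kHz, 45.2 kHz, 50.8 kHz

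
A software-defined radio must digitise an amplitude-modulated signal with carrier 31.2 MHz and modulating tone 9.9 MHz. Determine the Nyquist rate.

AM sidebands sit at fc ± fm = 21.3 MHz and 41.1 MHz.
Highest-frequency component: 41.1 MHz.
Nyquist rate = 2 × 41.1 MHz = 82.2 MHz.

82.2 MHz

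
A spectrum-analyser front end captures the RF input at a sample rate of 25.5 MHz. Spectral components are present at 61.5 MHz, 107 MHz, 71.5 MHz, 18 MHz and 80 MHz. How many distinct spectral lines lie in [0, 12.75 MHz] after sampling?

fs/2 = 12.75 MHz.
61.5 MHz mod fs = 10.5 MHz.
10.5 MHz ≤ fs/2 = 12.75 MHz, appears at 10.5 MHz.
107 MHz mod fs = 5 MHz.
5 MHz ≤ fs/2 = 12.75 MHz, appears at 5 MHz.
71.5 MHz mod fs = 20.5 MHz.
20.5 MHz > fs/2 = 12.75 MHz, folds to fs − 20.5 MHz = 5 MHz.
18 MHz > fs/2 = 12.75 MHz, folds to fs − 18 MHz = 7.5 MHz.
80 MHz mod fs = 3.5 MHz.
3.5 MHz ≤ fs/2 = 12.75 MHz, appears at 3.5 MHz.
Distinct values: {3.5 MHz, 5 MHz, 7.5 MHz, 10.5 MHz} → 4.

4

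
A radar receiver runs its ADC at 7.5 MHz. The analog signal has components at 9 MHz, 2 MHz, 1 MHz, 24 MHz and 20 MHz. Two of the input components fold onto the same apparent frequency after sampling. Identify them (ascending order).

9 MHz, 24 MHz

fs/2 = 3.75 MHz.
9 MHz mod fs = 1.5 MHz.
1.5 MHz ≤ fs/2 = 3.75 MHz, appears at 1.5 MHz.
2 MHz ≤ fs/2 = 3.75 MHz, passes unchanged.
1 MHz ≤ fs/2 = 3.75 MHz, passes unchanged.
24 MHz mod fs = 1.5 MHz.
1.5 MHz ≤ fs/2 = 3.75 MHz, appears at 1.5 MHz.
20 MHz mod fs = 5 MHz.
5 MHz > fs/2 = 3.75 MHz, folds to fs − 5 MHz = 2.5 MHz.
9 MHz and 24 MHz both map to 1.5 MHz.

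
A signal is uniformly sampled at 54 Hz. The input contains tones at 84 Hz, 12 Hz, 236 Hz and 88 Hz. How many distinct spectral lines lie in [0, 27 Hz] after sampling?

fs/2 = 27 Hz.
84 Hz mod fs = 30 Hz.
30 Hz > fs/2 = 27 Hz, folds to fs − 30 Hz = 24 Hz.
12 Hz ≤ fs/2 = 27 Hz, passes unchanged.
236 Hz mod fs = 20 Hz.
20 Hz ≤ fs/2 = 27 Hz, appears at 20 Hz.
88 Hz mod fs = 34 Hz.
34 Hz > fs/2 = 27 Hz, folds to fs − 34 Hz = 20 Hz.
Distinct values: {12 Hz, 20 Hz, 24 Hz} → 3.

3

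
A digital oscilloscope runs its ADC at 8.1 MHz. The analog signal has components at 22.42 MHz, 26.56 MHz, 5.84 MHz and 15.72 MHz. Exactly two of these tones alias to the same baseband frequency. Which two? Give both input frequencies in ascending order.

fs/2 = 4.05 MHz.
22.42 MHz mod fs = 6.22 MHz.
6.22 MHz > fs/2 = 4.05 MHz, folds to fs − 6.22 MHz = 1.88 MHz.
26.56 MHz mod fs = 2.26 MHz.
2.26 MHz ≤ fs/2 = 4.05 MHz, appears at 2.26 MHz.
5.84 MHz > fs/2 = 4.05 MHz, folds to fs − 5.84 MHz = 2.26 MHz.
15.72 MHz mod fs = 7.62 MHz.
7.62 MHz > fs/2 = 4.05 MHz, folds to fs − 7.62 MHz = 0.48 MHz.
5.84 MHz and 26.56 MHz both map to 2.26 MHz.

5.84 MHz, 26.56 MHz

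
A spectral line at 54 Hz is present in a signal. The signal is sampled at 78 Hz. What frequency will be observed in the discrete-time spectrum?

24 Hz

54 Hz > fs/2 = 39 Hz, folds to fs − 54 Hz = 24 Hz.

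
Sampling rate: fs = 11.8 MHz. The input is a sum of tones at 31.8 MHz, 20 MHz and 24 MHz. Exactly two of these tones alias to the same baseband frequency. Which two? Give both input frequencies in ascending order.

20 MHz, 31.8 MHz

fs/2 = 5.9 MHz.
31.8 MHz mod fs = 8.2 MHz.
8.2 MHz > fs/2 = 5.9 MHz, folds to fs − 8.2 MHz = 3.6 MHz.
20 MHz mod fs = 8.2 MHz.
8.2 MHz > fs/2 = 5.9 MHz, folds to fs − 8.2 MHz = 3.6 MHz.
24 MHz mod fs = 0.4 MHz.
0.4 MHz ≤ fs/2 = 5.9 MHz, appears at 0.4 MHz.
20 MHz and 31.8 MHz both map to 3.6 MHz.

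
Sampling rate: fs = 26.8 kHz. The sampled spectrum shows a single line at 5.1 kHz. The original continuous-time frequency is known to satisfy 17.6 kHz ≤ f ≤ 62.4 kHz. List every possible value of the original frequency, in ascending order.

Frequencies that alias to 5.1 kHz are k·fs ± 5.1 kHz for integer k ≥ 0.
k=0: 5.1 kHz.
k=1: 21.7 kHz, 31.9 kHz.
k=2: 48.5 kHz, 58.7 kHz.
k=3: 75.3 kHz, 85.5 kHz.
Within [17.6 kHz, 62.4 kHz]: 21.7 kHz, 31.9 kHz, 48.5 kHz, 58.7 kHz.

21.7 kHz, 31.9 kHz, 48.5 kHz, 58.7 kHz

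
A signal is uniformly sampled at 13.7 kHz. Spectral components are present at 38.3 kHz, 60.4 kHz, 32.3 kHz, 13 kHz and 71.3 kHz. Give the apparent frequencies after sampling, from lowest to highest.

0.7 kHz, 2.8 kHz, 4.9 kHz, 5.6 kHz

fs/2 = 6.85 kHz.
38.3 kHz mod fs = 10.9 kHz.
10.9 kHz > fs/2 = 6.85 kHz, folds to fs − 10.9 kHz = 2.8 kHz.
60.4 kHz mod fs = 5.6 kHz.
5.6 kHz ≤ fs/2 = 6.85 kHz, appears at 5.6 kHz.
32.3 kHz mod fs = 4.9 kHz.
4.9 kHz ≤ fs/2 = 6.85 kHz, appears at 4.9 kHz.
13 kHz > fs/2 = 6.85 kHz, folds to fs − 13 kHz = 0.7 kHz.
71.3 kHz mod fs = 2.8 kHz.
2.8 kHz ≤ fs/2 = 6.85 kHz, appears at 2.8 kHz.
Distinct values: {0.7 kHz, 2.8 kHz, 4.9 kHz, 5.6 kHz}.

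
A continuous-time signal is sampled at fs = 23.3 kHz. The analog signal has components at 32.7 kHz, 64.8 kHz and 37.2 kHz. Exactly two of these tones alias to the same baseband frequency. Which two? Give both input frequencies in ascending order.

32.7 kHz, 37.2 kHz

fs/2 = 11.65 kHz.
32.7 kHz mod fs = 9.4 kHz.
9.4 kHz ≤ fs/2 = 11.65 kHz, appears at 9.4 kHz.
64.8 kHz mod fs = 18.2 kHz.
18.2 kHz > fs/2 = 11.65 kHz, folds to fs − 18.2 kHz = 5.1 kHz.
37.2 kHz mod fs = 13.9 kHz.
13.9 kHz > fs/2 = 11.65 kHz, folds to fs − 13.9 kHz = 9.4 kHz.
32.7 kHz and 37.2 kHz both map to 9.4 kHz.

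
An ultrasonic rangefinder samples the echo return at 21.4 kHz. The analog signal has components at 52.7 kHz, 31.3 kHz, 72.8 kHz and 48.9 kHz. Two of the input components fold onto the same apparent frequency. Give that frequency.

fs/2 = 10.7 kHz.
52.7 kHz mod fs = 9.9 kHz.
9.9 kHz ≤ fs/2 = 10.7 kHz, appears at 9.9 kHz.
31.3 kHz mod fs = 9.9 kHz.
9.9 kHz ≤ fs/2 = 10.7 kHz, appears at 9.9 kHz.
72.8 kHz mod fs = 8.6 kHz.
8.6 kHz ≤ fs/2 = 10.7 kHz, appears at 8.6 kHz.
48.9 kHz mod fs = 6.1 kHz.
6.1 kHz ≤ fs/2 = 10.7 kHz, appears at 6.1 kHz.
31.3 kHz and 52.7 kHz both map to 9.9 kHz.

9.9 kHz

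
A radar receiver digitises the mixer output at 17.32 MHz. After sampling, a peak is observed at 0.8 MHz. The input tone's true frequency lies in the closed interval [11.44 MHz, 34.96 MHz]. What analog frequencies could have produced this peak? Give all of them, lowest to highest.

16.52 MHz, 18.12 MHz, 33.84 MHz

Frequencies that alias to 0.8 MHz are k·fs ± 0.8 MHz for integer k ≥ 0.
k=0: 0.8 MHz.
k=1: 16.52 MHz, 18.12 MHz.
k=2: 33.84 MHz, 35.44 MHz.
k=3: 51.16 MHz, 52.76 MHz.
Within [11.44 MHz, 34.96 MHz]: 16.52 MHz, 18.12 MHz, 33.84 MHz.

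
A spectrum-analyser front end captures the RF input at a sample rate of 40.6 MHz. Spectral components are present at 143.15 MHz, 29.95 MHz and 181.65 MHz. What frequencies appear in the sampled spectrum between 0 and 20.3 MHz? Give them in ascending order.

10.65 MHz, 19.25 MHz

fs/2 = 20.3 MHz.
143.15 MHz mod fs = 21.35 MHz.
21.35 MHz > fs/2 = 20.3 MHz, folds to fs − 21.35 MHz = 19.25 MHz.
29.95 MHz > fs/2 = 20.3 MHz, folds to fs − 29.95 MHz = 10.65 MHz.
181.65 MHz mod fs = 19.25 MHz.
19.25 MHz ≤ fs/2 = 20.3 MHz, appears at 19.25 MHz.
Distinct values: {10.65 MHz, 19.25 MHz}.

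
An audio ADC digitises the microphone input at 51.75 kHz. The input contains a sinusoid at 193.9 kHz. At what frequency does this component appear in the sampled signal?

13.1 kHz

193.9 kHz mod fs = 38.65 kHz.
38.65 kHz > fs/2 = 25.875 kHz, folds to fs − 38.65 kHz = 13.1 kHz.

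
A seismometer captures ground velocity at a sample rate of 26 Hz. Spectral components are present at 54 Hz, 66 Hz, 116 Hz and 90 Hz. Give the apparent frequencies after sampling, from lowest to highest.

2 Hz, 12 Hz

fs/2 = 13 Hz.
54 Hz mod fs = 2 Hz.
2 Hz ≤ fs/2 = 13 Hz, appears at 2 Hz.
66 Hz mod fs = 14 Hz.
14 Hz > fs/2 = 13 Hz, folds to fs − 14 Hz = 12 Hz.
116 Hz mod fs = 12 Hz.
12 Hz ≤ fs/2 = 13 Hz, appears at 12 Hz.
90 Hz mod fs = 12 Hz.
12 Hz ≤ fs/2 = 13 Hz, appears at 12 Hz.
Distinct values: {2 Hz, 12 Hz}.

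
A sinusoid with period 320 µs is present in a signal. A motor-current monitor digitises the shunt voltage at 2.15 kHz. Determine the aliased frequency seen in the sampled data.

T = 320 µs → f = 1/T = 3.125 kHz.
3.125 kHz mod fs = 0.975 kHz.
0.975 kHz ≤ fs/2 = 1.075 kHz, appears at 0.975 kHz.

0.975 kHz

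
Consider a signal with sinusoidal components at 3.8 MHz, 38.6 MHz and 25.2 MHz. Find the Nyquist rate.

Highest-frequency component: 38.6 MHz.
Nyquist rate = 2 × 38.6 MHz = 77.2 MHz.

77.2 MHz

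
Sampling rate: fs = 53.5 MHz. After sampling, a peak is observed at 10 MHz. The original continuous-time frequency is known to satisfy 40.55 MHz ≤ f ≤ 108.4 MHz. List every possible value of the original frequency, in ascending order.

43.5 MHz, 63.5 MHz, 97 MHz

Frequencies that alias to 10 MHz are k·fs ± 10 MHz for integer k ≥ 0.
k=0: 10 MHz.
k=1: 43.5 MHz, 63.5 MHz.
k=2: 97 MHz, 117 MHz.
k=3: 150.5 MHz, 170.5 MHz.
Within [40.55 MHz, 108.4 MHz]: 43.5 MHz, 63.5 MHz, 97 MHz.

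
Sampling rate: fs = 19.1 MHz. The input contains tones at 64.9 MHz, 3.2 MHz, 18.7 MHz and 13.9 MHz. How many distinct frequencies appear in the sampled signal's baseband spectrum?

4

fs/2 = 9.55 MHz.
64.9 MHz mod fs = 7.6 MHz.
7.6 MHz ≤ fs/2 = 9.55 MHz, appears at 7.6 MHz.
3.2 MHz ≤ fs/2 = 9.55 MHz, passes unchanged.
18.7 MHz > fs/2 = 9.55 MHz, folds to fs − 18.7 MHz = 0.4 MHz.
13.9 MHz > fs/2 = 9.55 MHz, folds to fs − 13.9 MHz = 5.2 MHz.
Distinct values: {0.4 MHz, 3.2 MHz, 5.2 MHz, 7.6 MHz} → 4.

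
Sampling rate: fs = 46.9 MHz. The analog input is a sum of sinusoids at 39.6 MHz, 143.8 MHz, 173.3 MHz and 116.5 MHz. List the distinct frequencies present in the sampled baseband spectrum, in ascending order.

fs/2 = 23.45 MHz.
39.6 MHz > fs/2 = 23.45 MHz, folds to fs − 39.6 MHz = 7.3 MHz.
143.8 MHz mod fs = 3.1 MHz.
3.1 MHz ≤ fs/2 = 23.45 MHz, appears at 3.1 MHz.
173.3 MHz mod fs = 32.6 MHz.
32.6 MHz > fs/2 = 23.45 MHz, folds to fs − 32.6 MHz = 14.3 MHz.
116.5 MHz mod fs = 22.7 MHz.
22.7 MHz ≤ fs/2 = 23.45 MHz, appears at 22.7 MHz.
Distinct values: {3.1 MHz, 7.3 MHz, 14.3 MHz, 22.7 MHz}.

3.1 MHz, 7.3 MHz, 14.3 MHz, 22.7 MHz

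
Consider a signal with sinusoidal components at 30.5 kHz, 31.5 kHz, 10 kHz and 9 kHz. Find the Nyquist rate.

Highest-frequency component: 31.5 kHz.
Nyquist rate = 2 × 31.5 kHz = 63 kHz.

63 kHz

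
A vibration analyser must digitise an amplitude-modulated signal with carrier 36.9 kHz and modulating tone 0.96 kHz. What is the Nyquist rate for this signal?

75.72 kHz

AM sidebands sit at fc ± fm = 35.94 kHz and 37.86 kHz.
Highest-frequency component: 37.86 kHz.
Nyquist rate = 2 × 37.86 kHz = 75.72 kHz.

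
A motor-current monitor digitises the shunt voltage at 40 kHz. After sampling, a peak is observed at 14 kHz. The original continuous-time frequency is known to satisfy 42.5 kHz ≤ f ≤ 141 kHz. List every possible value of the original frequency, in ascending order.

54 kHz, 66 kHz, 94 kHz, 106 kHz, 134 kHz

Frequencies that alias to 14 kHz are k·fs ± 14 kHz for integer k ≥ 0.
k=0: 14 kHz.
k=1: 26 kHz, 54 kHz.
k=2: 66 kHz, 94 kHz.
k=3: 106 kHz, 134 kHz.
k=4: 146 kHz, 174 kHz.
Within [42.5 kHz, 141 kHz]: 54 kHz, 66 kHz, 94 kHz, 106 kHz, 134 kHz.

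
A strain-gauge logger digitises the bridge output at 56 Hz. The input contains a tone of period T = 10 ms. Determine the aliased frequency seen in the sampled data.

T = 10 ms → f = 1/T = 100 Hz.
100 Hz mod fs = 44 Hz.
44 Hz > fs/2 = 28 Hz, folds to fs − 44 Hz = 12 Hz.

12 Hz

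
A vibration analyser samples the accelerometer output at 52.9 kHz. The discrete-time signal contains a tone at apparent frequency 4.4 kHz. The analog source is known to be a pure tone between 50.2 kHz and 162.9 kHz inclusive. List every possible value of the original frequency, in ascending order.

Frequencies that alias to 4.4 kHz are k·fs ± 4.4 kHz for integer k ≥ 0.
k=0: 4.4 kHz.
k=1: 48.5 kHz, 57.3 kHz.
k=2: 101.4 kHz, 110.2 kHz.
k=3: 154.3 kHz, 163.1 kHz.
k=4: 207.2 kHz, 216 kHz.
Within [50.2 kHz, 162.9 kHz]: 57.3 kHz, 101.4 kHz, 110.2 kHz, 154.3 kHz.

57.3 kHz, 101.4 kHz, 110.2 kHz, 154.3 kHz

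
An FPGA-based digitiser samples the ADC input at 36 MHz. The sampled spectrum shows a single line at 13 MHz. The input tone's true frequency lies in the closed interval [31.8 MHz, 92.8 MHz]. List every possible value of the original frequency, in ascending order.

49 MHz, 59 MHz, 85 MHz

Frequencies that alias to 13 MHz are k·fs ± 13 MHz for integer k ≥ 0.
k=0: 13 MHz.
k=1: 23 MHz, 49 MHz.
k=2: 59 MHz, 85 MHz.
k=3: 95 MHz, 121 MHz.
Within [31.8 MHz, 92.8 MHz]: 49 MHz, 59 MHz, 85 MHz.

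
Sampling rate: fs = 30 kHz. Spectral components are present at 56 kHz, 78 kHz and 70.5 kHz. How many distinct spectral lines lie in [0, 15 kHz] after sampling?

fs/2 = 15 kHz.
56 kHz mod fs = 26 kHz.
26 kHz > fs/2 = 15 kHz, folds to fs − 26 kHz = 4 kHz.
78 kHz mod fs = 18 kHz.
18 kHz > fs/2 = 15 kHz, folds to fs − 18 kHz = 12 kHz.
70.5 kHz mod fs = 10.5 kHz.
10.5 kHz ≤ fs/2 = 15 kHz, appears at 10.5 kHz.
Distinct values: {4 kHz, 10.5 kHz, 12 kHz} → 3.

3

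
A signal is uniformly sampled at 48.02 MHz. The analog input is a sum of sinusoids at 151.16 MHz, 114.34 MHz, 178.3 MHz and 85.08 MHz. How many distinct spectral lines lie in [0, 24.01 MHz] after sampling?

fs/2 = 24.01 MHz.
151.16 MHz mod fs = 7.1 MHz.
7.1 MHz ≤ fs/2 = 24.01 MHz, appears at 7.1 MHz.
114.34 MHz mod fs = 18.3 MHz.
18.3 MHz ≤ fs/2 = 24.01 MHz, appears at 18.3 MHz.
178.3 MHz mod fs = 34.24 MHz.
34.24 MHz > fs/2 = 24.01 MHz, folds to fs − 34.24 MHz = 13.78 MHz.
85.08 MHz mod fs = 37.06 MHz.
37.06 MHz > fs/2 = 24.01 MHz, folds to fs − 37.06 MHz = 10.96 MHz.
Distinct values: {7.1 MHz, 10.96 MHz, 13.78 MHz, 18.3 MHz} → 4.

4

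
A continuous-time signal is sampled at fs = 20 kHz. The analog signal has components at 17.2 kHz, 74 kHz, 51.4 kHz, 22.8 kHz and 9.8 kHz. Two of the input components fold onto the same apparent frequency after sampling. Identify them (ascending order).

17.2 kHz, 22.8 kHz

fs/2 = 10 kHz.
17.2 kHz > fs/2 = 10 kHz, folds to fs − 17.2 kHz = 2.8 kHz.
74 kHz mod fs = 14 kHz.
14 kHz > fs/2 = 10 kHz, folds to fs − 14 kHz = 6 kHz.
51.4 kHz mod fs = 11.4 kHz.
11.4 kHz > fs/2 = 10 kHz, folds to fs − 11.4 kHz = 8.6 kHz.
22.8 kHz mod fs = 2.8 kHz.
2.8 kHz ≤ fs/2 = 10 kHz, appears at 2.8 kHz.
9.8 kHz ≤ fs/2 = 10 kHz, passes unchanged.
17.2 kHz and 22.8 kHz both map to 2.8 kHz.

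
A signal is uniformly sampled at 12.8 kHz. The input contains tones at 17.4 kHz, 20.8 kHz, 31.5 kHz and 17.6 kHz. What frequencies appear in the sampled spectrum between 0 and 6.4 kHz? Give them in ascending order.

4.6 kHz, 4.8 kHz, 5.9 kHz

fs/2 = 6.4 kHz.
17.4 kHz mod fs = 4.6 kHz.
4.6 kHz ≤ fs/2 = 6.4 kHz, appears at 4.6 kHz.
20.8 kHz mod fs = 8 kHz.
8 kHz > fs/2 = 6.4 kHz, folds to fs − 8 kHz = 4.8 kHz.
31.5 kHz mod fs = 5.9 kHz.
5.9 kHz ≤ fs/2 = 6.4 kHz, appears at 5.9 kHz.
17.6 kHz mod fs = 4.8 kHz.
4.8 kHz ≤ fs/2 = 6.4 kHz, appears at 4.8 kHz.
Distinct values: {4.6 kHz, 4.8 kHz, 5.9 kHz}.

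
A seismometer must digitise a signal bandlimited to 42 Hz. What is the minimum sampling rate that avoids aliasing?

84 Hz

Nyquist rate = 2 × 42 Hz = 84 Hz.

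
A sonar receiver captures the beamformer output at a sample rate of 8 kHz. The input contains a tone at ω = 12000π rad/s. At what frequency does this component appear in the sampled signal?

2 kHz

ω = 12000π rad/s → f = ω/(2π) = 6000 Hz = 6 kHz.
6 kHz > fs/2 = 4 kHz, folds to fs − 6 kHz = 2 kHz.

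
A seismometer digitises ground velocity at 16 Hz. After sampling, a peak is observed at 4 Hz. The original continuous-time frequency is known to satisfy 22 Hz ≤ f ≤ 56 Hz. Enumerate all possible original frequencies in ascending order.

28 Hz, 36 Hz, 44 Hz, 52 Hz

Frequencies that alias to 4 Hz are k·fs ± 4 Hz for integer k ≥ 0.
k=0: 4 Hz.
k=1: 12 Hz, 20 Hz.
k=2: 28 Hz, 36 Hz.
k=3: 44 Hz, 52 Hz.
k=4: 60 Hz, 68 Hz.
Within [22 Hz, 56 Hz]: 28 Hz, 36 Hz, 44 Hz, 52 Hz.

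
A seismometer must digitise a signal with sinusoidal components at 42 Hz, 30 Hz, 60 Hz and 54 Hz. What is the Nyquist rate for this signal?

120 Hz

Highest-frequency component: 60 Hz.
Nyquist rate = 2 × 60 Hz = 120 Hz.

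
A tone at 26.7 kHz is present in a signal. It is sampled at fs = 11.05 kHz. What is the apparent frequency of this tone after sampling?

26.7 kHz mod fs = 4.6 kHz.
4.6 kHz ≤ fs/2 = 5.525 kHz, appears at 4.6 kHz.

4.6 kHz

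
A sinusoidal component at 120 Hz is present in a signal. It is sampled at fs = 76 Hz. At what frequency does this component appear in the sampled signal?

120 Hz mod fs = 44 Hz.
44 Hz > fs/2 = 38 Hz, folds to fs − 44 Hz = 32 Hz.

32 Hz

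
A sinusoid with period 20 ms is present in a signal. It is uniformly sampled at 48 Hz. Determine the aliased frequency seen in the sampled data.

2 Hz

T = 20 ms → f = 1/T = 50 Hz.
50 Hz mod fs = 2 Hz.
2 Hz ≤ fs/2 = 24 Hz, appears at 2 Hz.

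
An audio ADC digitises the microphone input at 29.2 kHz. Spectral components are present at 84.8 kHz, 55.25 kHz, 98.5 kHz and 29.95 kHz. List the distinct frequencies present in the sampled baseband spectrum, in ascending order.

0.75 kHz, 2.8 kHz, 3.15 kHz, 10.9 kHz

fs/2 = 14.6 kHz.
84.8 kHz mod fs = 26.4 kHz.
26.4 kHz > fs/2 = 14.6 kHz, folds to fs − 26.4 kHz = 2.8 kHz.
55.25 kHz mod fs = 26.05 kHz.
26.05 kHz > fs/2 = 14.6 kHz, folds to fs − 26.05 kHz = 3.15 kHz.
98.5 kHz mod fs = 10.9 kHz.
10.9 kHz ≤ fs/2 = 14.6 kHz, appears at 10.9 kHz.
29.95 kHz mod fs = 0.75 kHz.
0.75 kHz ≤ fs/2 = 14.6 kHz, appears at 0.75 kHz.
Distinct values: {0.75 kHz, 2.8 kHz, 3.15 kHz, 10.9 kHz}.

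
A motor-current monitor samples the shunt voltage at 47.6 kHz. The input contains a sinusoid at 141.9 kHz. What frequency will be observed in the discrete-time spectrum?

0.9 kHz

141.9 kHz mod fs = 46.7 kHz.
46.7 kHz > fs/2 = 23.8 kHz, folds to fs − 46.7 kHz = 0.9 kHz.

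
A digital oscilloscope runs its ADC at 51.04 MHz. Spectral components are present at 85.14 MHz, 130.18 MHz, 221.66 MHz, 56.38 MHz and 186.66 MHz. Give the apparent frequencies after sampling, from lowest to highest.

fs/2 = 25.52 MHz.
85.14 MHz mod fs = 34.1 MHz.
34.1 MHz > fs/2 = 25.52 MHz, folds to fs − 34.1 MHz = 16.94 MHz.
130.18 MHz mod fs = 28.1 MHz.
28.1 MHz > fs/2 = 25.52 MHz, folds to fs − 28.1 MHz = 22.94 MHz.
221.66 MHz mod fs = 17.5 MHz.
17.5 MHz ≤ fs/2 = 25.52 MHz, appears at 17.5 MHz.
56.38 MHz mod fs = 5.34 MHz.
5.34 MHz ≤ fs/2 = 25.52 MHz, appears at 5.34 MHz.
186.66 MHz mod fs = 33.54 MHz.
33.54 MHz > fs/2 = 25.52 MHz, folds to fs − 33.54 MHz = 17.5 MHz.
Distinct values: {5.34 MHz, 16.94 MHz, 17.5 MHz, 22.94 MHz}.

5.34 MHz, 16.94 MHz, 17.5 MHz, 22.94 MHz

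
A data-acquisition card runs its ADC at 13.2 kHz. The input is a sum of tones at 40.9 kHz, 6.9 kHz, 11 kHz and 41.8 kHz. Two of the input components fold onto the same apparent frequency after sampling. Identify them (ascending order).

11 kHz, 41.8 kHz

fs/2 = 6.6 kHz.
40.9 kHz mod fs = 1.3 kHz.
1.3 kHz ≤ fs/2 = 6.6 kHz, appears at 1.3 kHz.
6.9 kHz > fs/2 = 6.6 kHz, folds to fs − 6.9 kHz = 6.3 kHz.
11 kHz > fs/2 = 6.6 kHz, folds to fs − 11 kHz = 2.2 kHz.
41.8 kHz mod fs = 2.2 kHz.
2.2 kHz ≤ fs/2 = 6.6 kHz, appears at 2.2 kHz.
11 kHz and 41.8 kHz both map to 2.2 kHz.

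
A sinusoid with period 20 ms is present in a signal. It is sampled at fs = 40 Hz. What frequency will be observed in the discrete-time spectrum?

10 Hz

T = 20 ms → f = 1/T = 50 Hz.
50 Hz mod fs = 10 Hz.
10 Hz ≤ fs/2 = 20 Hz, appears at 10 Hz.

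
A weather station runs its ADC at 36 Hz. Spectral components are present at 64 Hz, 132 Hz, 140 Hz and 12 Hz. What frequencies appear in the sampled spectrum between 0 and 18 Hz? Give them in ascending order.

4 Hz, 8 Hz, 12 Hz

fs/2 = 18 Hz.
64 Hz mod fs = 28 Hz.
28 Hz > fs/2 = 18 Hz, folds to fs − 28 Hz = 8 Hz.
132 Hz mod fs = 24 Hz.
24 Hz > fs/2 = 18 Hz, folds to fs − 24 Hz = 12 Hz.
140 Hz mod fs = 32 Hz.
32 Hz > fs/2 = 18 Hz, folds to fs − 32 Hz = 4 Hz.
12 Hz ≤ fs/2 = 18 Hz, passes unchanged.
Distinct values: {4 Hz, 8 Hz, 12 Hz}.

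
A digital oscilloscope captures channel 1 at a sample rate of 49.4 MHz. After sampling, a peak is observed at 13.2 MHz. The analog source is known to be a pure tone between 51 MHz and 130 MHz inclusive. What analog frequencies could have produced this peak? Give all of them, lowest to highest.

Frequencies that alias to 13.2 MHz are k·fs ± 13.2 MHz for integer k ≥ 0.
k=0: 13.2 MHz.
k=1: 36.2 MHz, 62.6 MHz.
k=2: 85.6 MHz, 112 MHz.
k=3: 135 MHz, 161.4 MHz.
Within [51 MHz, 130 MHz]: 62.6 MHz, 85.6 MHz, 112 MHz.

62.6 MHz, 85.6 MHz, 112 MHz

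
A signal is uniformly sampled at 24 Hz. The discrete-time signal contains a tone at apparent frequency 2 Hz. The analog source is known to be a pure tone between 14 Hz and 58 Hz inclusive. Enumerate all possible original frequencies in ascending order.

Frequencies that alias to 2 Hz are k·fs ± 2 Hz for integer k ≥ 0.
k=0: 2 Hz.
k=1: 22 Hz, 26 Hz.
k=2: 46 Hz, 50 Hz.
k=3: 70 Hz, 74 Hz.
Within [14 Hz, 58 Hz]: 22 Hz, 26 Hz, 46 Hz, 50 Hz.

22 Hz, 26 Hz, 46 Hz, 50 Hz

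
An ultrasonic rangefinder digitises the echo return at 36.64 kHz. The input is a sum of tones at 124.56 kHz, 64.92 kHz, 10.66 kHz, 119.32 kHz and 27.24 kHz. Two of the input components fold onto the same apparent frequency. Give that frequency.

9.4 kHz

fs/2 = 18.32 kHz.
124.56 kHz mod fs = 14.64 kHz.
14.64 kHz ≤ fs/2 = 18.32 kHz, appears at 14.64 kHz.
64.92 kHz mod fs = 28.28 kHz.
28.28 kHz > fs/2 = 18.32 kHz, folds to fs − 28.28 kHz = 8.36 kHz.
10.66 kHz ≤ fs/2 = 18.32 kHz, passes unchanged.
119.32 kHz mod fs = 9.4 kHz.
9.4 kHz ≤ fs/2 = 18.32 kHz, appears at 9.4 kHz.
27.24 kHz > fs/2 = 18.32 kHz, folds to fs − 27.24 kHz = 9.4 kHz.
27.24 kHz and 119.32 kHz both map to 9.4 kHz.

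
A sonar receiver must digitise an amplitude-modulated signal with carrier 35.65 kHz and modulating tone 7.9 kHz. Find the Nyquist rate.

AM sidebands sit at fc ± fm = 27.75 kHz and 43.55 kHz.
Highest-frequency component: 43.55 kHz.
Nyquist rate = 2 × 43.55 kHz = 87.1 kHz.

87.1 kHz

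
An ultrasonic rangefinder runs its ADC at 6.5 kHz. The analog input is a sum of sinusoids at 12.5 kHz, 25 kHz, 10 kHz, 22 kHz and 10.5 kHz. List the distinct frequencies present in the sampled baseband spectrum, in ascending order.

0.5 kHz, 1 kHz, 2.5 kHz, 3 kHz

fs/2 = 3.25 kHz.
12.5 kHz mod fs = 6 kHz.
6 kHz > fs/2 = 3.25 kHz, folds to fs − 6 kHz = 0.5 kHz.
25 kHz mod fs = 5.5 kHz.
5.5 kHz > fs/2 = 3.25 kHz, folds to fs − 5.5 kHz = 1 kHz.
10 kHz mod fs = 3.5 kHz.
3.5 kHz > fs/2 = 3.25 kHz, folds to fs − 3.5 kHz = 3 kHz.
22 kHz mod fs = 2.5 kHz.
2.5 kHz ≤ fs/2 = 3.25 kHz, appears at 2.5 kHz.
10.5 kHz mod fs = 4 kHz.
4 kHz > fs/2 = 3.25 kHz, folds to fs − 4 kHz = 2.5 kHz.
Distinct values: {0.5 kHz, 1 kHz, 2.5 kHz, 3 kHz}.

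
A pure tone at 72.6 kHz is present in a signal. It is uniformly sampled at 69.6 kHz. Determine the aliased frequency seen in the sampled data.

72.6 kHz mod fs = 3 kHz.
3 kHz ≤ fs/2 = 34.8 kHz, appears at 3 kHz.

3 kHz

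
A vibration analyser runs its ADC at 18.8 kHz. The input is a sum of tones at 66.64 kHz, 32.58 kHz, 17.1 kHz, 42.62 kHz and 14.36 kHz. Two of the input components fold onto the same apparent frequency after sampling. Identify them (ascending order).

fs/2 = 9.4 kHz.
66.64 kHz mod fs = 10.24 kHz.
10.24 kHz > fs/2 = 9.4 kHz, folds to fs − 10.24 kHz = 8.56 kHz.
32.58 kHz mod fs = 13.78 kHz.
13.78 kHz > fs/2 = 9.4 kHz, folds to fs − 13.78 kHz = 5.02 kHz.
17.1 kHz > fs/2 = 9.4 kHz, folds to fs − 17.1 kHz = 1.7 kHz.
42.62 kHz mod fs = 5.02 kHz.
5.02 kHz ≤ fs/2 = 9.4 kHz, appears at 5.02 kHz.
14.36 kHz > fs/2 = 9.4 kHz, folds to fs − 14.36 kHz = 4.44 kHz.
32.58 kHz and 42.62 kHz both map to 5.02 kHz.

32.58 kHz, 42.62 kHz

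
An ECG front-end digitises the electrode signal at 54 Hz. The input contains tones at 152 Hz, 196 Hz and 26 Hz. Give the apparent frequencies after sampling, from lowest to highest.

fs/2 = 27 Hz.
152 Hz mod fs = 44 Hz.
44 Hz > fs/2 = 27 Hz, folds to fs − 44 Hz = 10 Hz.
196 Hz mod fs = 34 Hz.
34 Hz > fs/2 = 27 Hz, folds to fs − 34 Hz = 20 Hz.
26 Hz ≤ fs/2 = 27 Hz, passes unchanged.
Distinct values: {10 Hz, 20 Hz, 26 Hz}.

10 Hz, 20 Hz, 26 Hz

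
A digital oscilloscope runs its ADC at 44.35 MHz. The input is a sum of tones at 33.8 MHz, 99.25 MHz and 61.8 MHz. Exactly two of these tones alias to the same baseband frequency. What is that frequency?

fs/2 = 22.175 MHz.
33.8 MHz > fs/2 = 22.175 MHz, folds to fs − 33.8 MHz = 10.55 MHz.
99.25 MHz mod fs = 10.55 MHz.
10.55 MHz ≤ fs/2 = 22.175 MHz, appears at 10.55 MHz.
61.8 MHz mod fs = 17.45 MHz.
17.45 MHz ≤ fs/2 = 22.175 MHz, appears at 17.45 MHz.
33.8 MHz and 99.25 MHz both map to 10.55 MHz.

10.55 MHz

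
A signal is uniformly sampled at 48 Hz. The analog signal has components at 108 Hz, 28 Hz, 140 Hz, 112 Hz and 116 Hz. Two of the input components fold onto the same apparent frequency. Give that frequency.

20 Hz

fs/2 = 24 Hz.
108 Hz mod fs = 12 Hz.
12 Hz ≤ fs/2 = 24 Hz, appears at 12 Hz.
28 Hz > fs/2 = 24 Hz, folds to fs − 28 Hz = 20 Hz.
140 Hz mod fs = 44 Hz.
44 Hz > fs/2 = 24 Hz, folds to fs − 44 Hz = 4 Hz.
112 Hz mod fs = 16 Hz.
16 Hz ≤ fs/2 = 24 Hz, appears at 16 Hz.
116 Hz mod fs = 20 Hz.
20 Hz ≤ fs/2 = 24 Hz, appears at 20 Hz.
28 Hz and 116 Hz both map to 20 Hz.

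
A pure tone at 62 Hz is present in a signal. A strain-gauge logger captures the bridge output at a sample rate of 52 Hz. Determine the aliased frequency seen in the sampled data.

10 Hz

62 Hz mod fs = 10 Hz.
10 Hz ≤ fs/2 = 26 Hz, appears at 10 Hz.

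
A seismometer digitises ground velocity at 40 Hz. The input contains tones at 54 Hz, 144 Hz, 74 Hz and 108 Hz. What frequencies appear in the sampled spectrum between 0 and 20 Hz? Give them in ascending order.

6 Hz, 12 Hz, 14 Hz, 16 Hz

fs/2 = 20 Hz.
54 Hz mod fs = 14 Hz.
14 Hz ≤ fs/2 = 20 Hz, appears at 14 Hz.
144 Hz mod fs = 24 Hz.
24 Hz > fs/2 = 20 Hz, folds to fs − 24 Hz = 16 Hz.
74 Hz mod fs = 34 Hz.
34 Hz > fs/2 = 20 Hz, folds to fs − 34 Hz = 6 Hz.
108 Hz mod fs = 28 Hz.
28 Hz > fs/2 = 20 Hz, folds to fs − 28 Hz = 12 Hz.
Distinct values: {6 Hz, 12 Hz, 14 Hz, 16 Hz}.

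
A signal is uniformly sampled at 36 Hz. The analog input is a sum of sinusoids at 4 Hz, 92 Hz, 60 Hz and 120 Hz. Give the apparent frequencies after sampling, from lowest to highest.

fs/2 = 18 Hz.
4 Hz ≤ fs/2 = 18 Hz, passes unchanged.
92 Hz mod fs = 20 Hz.
20 Hz > fs/2 = 18 Hz, folds to fs − 20 Hz = 16 Hz.
60 Hz mod fs = 24 Hz.
24 Hz > fs/2 = 18 Hz, folds to fs − 24 Hz = 12 Hz.
120 Hz mod fs = 12 Hz.
12 Hz ≤ fs/2 = 18 Hz, appears at 12 Hz.
Distinct values: {4 Hz, 12 Hz, 16 Hz}.

4 Hz, 12 Hz, 16 Hz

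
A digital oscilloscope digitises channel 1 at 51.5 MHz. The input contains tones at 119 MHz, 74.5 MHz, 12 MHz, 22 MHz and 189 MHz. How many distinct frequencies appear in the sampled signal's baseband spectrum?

fs/2 = 25.75 MHz.
119 MHz mod fs = 16 MHz.
16 MHz ≤ fs/2 = 25.75 MHz, appears at 16 MHz.
74.5 MHz mod fs = 23 MHz.
23 MHz ≤ fs/2 = 25.75 MHz, appears at 23 MHz.
12 MHz ≤ fs/2 = 25.75 MHz, passes unchanged.
22 MHz ≤ fs/2 = 25.75 MHz, passes unchanged.
189 MHz mod fs = 34.5 MHz.
34.5 MHz > fs/2 = 25.75 MHz, folds to fs − 34.5 MHz = 17 MHz.
Distinct values: {12 MHz, 16 MHz, 17 MHz, 22 MHz, 23 MHz} → 5.

5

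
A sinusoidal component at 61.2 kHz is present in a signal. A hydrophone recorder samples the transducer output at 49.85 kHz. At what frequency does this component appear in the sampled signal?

61.2 kHz mod fs = 11.35 kHz.
11.35 kHz ≤ fs/2 = 24.925 kHz, appears at 11.35 kHz.

11.35 kHz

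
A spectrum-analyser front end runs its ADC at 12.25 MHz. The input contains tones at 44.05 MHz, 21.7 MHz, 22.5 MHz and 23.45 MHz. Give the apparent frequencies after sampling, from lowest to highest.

1.05 MHz, 2 MHz, 2.8 MHz, 4.95 MHz

fs/2 = 6.125 MHz.
44.05 MHz mod fs = 7.3 MHz.
7.3 MHz > fs/2 = 6.125 MHz, folds to fs − 7.3 MHz = 4.95 MHz.
21.7 MHz mod fs = 9.45 MHz.
9.45 MHz > fs/2 = 6.125 MHz, folds to fs − 9.45 MHz = 2.8 MHz.
22.5 MHz mod fs = 10.25 MHz.
10.25 MHz > fs/2 = 6.125 MHz, folds to fs − 10.25 MHz = 2 MHz.
23.45 MHz mod fs = 11.2 MHz.
11.2 MHz > fs/2 = 6.125 MHz, folds to fs − 11.2 MHz = 1.05 MHz.
Distinct values: {1.05 MHz, 2 MHz, 2.8 MHz, 4.95 MHz}.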